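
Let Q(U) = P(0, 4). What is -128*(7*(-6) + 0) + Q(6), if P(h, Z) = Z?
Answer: 5380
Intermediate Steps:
Q(U) = 4
-128*(7*(-6) + 0) + Q(6) = -128*(7*(-6) + 0) + 4 = -128*(-42 + 0) + 4 = -128*(-42) + 4 = 5376 + 4 = 5380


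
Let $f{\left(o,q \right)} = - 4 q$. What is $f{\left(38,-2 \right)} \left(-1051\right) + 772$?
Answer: $-7636$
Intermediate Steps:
$f{\left(38,-2 \right)} \left(-1051\right) + 772 = \left(-4\right) \left(-2\right) \left(-1051\right) + 772 = 8 \left(-1051\right) + 772 = -8408 + 772 = -7636$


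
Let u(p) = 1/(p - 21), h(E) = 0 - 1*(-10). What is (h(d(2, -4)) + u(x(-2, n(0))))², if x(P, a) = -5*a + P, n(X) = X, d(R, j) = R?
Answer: 52441/529 ≈ 99.132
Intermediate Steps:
h(E) = 10 (h(E) = 0 + 10 = 10)
x(P, a) = P - 5*a
u(p) = 1/(-21 + p)
(h(d(2, -4)) + u(x(-2, n(0))))² = (10 + 1/(-21 + (-2 - 5*0)))² = (10 + 1/(-21 + (-2 + 0)))² = (10 + 1/(-21 - 2))² = (10 + 1/(-23))² = (10 - 1/23)² = (229/23)² = 52441/529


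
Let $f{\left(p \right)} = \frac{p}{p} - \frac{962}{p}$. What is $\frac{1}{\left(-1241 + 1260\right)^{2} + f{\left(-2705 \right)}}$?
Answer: $\frac{2705}{980172} \approx 0.0027597$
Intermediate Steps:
$f{\left(p \right)} = 1 - \frac{962}{p}$
$\frac{1}{\left(-1241 + 1260\right)^{2} + f{\left(-2705 \right)}} = \frac{1}{\left(-1241 + 1260\right)^{2} + \frac{-962 - 2705}{-2705}} = \frac{1}{19^{2} - - \frac{3667}{2705}} = \frac{1}{361 + \frac{3667}{2705}} = \frac{1}{\frac{980172}{2705}} = \frac{2705}{980172}$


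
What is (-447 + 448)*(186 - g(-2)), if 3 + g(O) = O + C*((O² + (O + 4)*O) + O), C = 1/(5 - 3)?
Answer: 192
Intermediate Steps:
C = ½ (C = 1/2 = ½ ≈ 0.50000)
g(O) = -3 + O²/2 + 3*O/2 + O*(4 + O)/2 (g(O) = -3 + (O + ((O² + (O + 4)*O) + O)/2) = -3 + (O + ((O² + (4 + O)*O) + O)/2) = -3 + (O + ((O² + O*(4 + O)) + O)/2) = -3 + (O + (O + O² + O*(4 + O))/2) = -3 + (O + (O/2 + O²/2 + O*(4 + O)/2)) = -3 + (O²/2 + 3*O/2 + O*(4 + O)/2) = -3 + O²/2 + 3*O/2 + O*(4 + O)/2)
(-447 + 448)*(186 - g(-2)) = (-447 + 448)*(186 - (-3 + (-2)² + (7/2)*(-2))) = 1*(186 - (-3 + 4 - 7)) = 1*(186 - 1*(-6)) = 1*(186 + 6) = 1*192 = 192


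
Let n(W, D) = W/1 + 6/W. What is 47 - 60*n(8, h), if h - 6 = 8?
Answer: -478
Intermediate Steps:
h = 14 (h = 6 + 8 = 14)
n(W, D) = W + 6/W (n(W, D) = W*1 + 6/W = W + 6/W)
47 - 60*n(8, h) = 47 - 60*(8 + 6/8) = 47 - 60*(8 + 6*(⅛)) = 47 - 60*(8 + ¾) = 47 - 60*35/4 = 47 - 525 = -478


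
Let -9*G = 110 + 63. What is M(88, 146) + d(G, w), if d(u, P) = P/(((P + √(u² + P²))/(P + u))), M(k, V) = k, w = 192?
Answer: -513277928/29929 + 298560*√3015913/29929 ≈ 174.17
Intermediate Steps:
G = -173/9 (G = -(110 + 63)/9 = -⅑*173 = -173/9 ≈ -19.222)
d(u, P) = P*(P + u)/(P + √(P² + u²)) (d(u, P) = P/(((P + √(P² + u²))/(P + u))) = P*((P + u)/(P + √(P² + u²))) = P*(P + u)/(P + √(P² + u²)))
M(88, 146) + d(G, w) = 88 + 192*(192 - 173/9)/(192 + √(192² + (-173/9)²)) = 88 + 192*(1555/9)/(192 + √(36864 + 29929/81)) = 88 + 192*(1555/9)/(192 + √(3015913/81)) = 88 + 192*(1555/9)/(192 + √3015913/9) = 88 + 99520/(3*(192 + √3015913/9))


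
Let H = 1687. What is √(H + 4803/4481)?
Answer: 5*√1355816170/4481 ≈ 41.086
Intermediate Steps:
√(H + 4803/4481) = √(1687 + 4803/4481) = √(7564250/4481) = 5*√1355816170/4481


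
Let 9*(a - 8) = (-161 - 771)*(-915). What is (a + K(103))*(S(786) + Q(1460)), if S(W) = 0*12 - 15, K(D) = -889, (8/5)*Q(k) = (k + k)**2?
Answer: 1500732768745/3 ≈ 5.0024e+11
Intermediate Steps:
Q(k) = 5*k**2/2 (Q(k) = 5*(k + k)**2/8 = 5*(2*k)**2/8 = 5*(4*k**2)/8 = 5*k**2/2)
a = 284284/3 (a = 8 + ((-161 - 771)*(-915))/9 = 8 + (-932*(-915))/9 = 8 + (1/9)*852780 = 8 + 284260/3 = 284284/3 ≈ 94761.)
S(W) = -15 (S(W) = 0 - 15 = -15)
(a + K(103))*(S(786) + Q(1460)) = (284284/3 - 889)*(-15 + (5/2)*1460**2) = 281617*(-15 + (5/2)*2131600)/3 = 281617*(-15 + 5329000)/3 = (281617/3)*5328985 = 1500732768745/3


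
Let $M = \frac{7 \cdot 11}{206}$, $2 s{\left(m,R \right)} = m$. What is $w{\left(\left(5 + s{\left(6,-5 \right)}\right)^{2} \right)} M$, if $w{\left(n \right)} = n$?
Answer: $\frac{2464}{103} \approx 23.922$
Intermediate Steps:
$s{\left(m,R \right)} = \frac{m}{2}$
$M = \frac{77}{206}$ ($M = 77 \cdot \frac{1}{206} = \frac{77}{206} \approx 0.37379$)
$w{\left(\left(5 + s{\left(6,-5 \right)}\right)^{2} \right)} M = \left(5 + \frac{1}{2} \cdot 6\right)^{2} \cdot \frac{77}{206} = \left(5 + 3\right)^{2} \cdot \frac{77}{206} = 8^{2} \cdot \frac{77}{206} = 64 \cdot \frac{77}{206} = \frac{2464}{103}$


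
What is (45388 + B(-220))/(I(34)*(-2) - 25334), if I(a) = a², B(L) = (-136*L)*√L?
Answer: -22694/13823 - 29920*I*√55/13823 ≈ -1.6418 - 16.052*I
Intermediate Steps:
B(L) = -136*L^(3/2)
(45388 + B(-220))/(I(34)*(-2) - 25334) = (45388 - (-59840)*I*√55)/(34²*(-2) - 25334) = (45388 - (-59840)*I*√55)/(1156*(-2) - 25334) = (45388 + 59840*I*√55)/(-2312 - 25334) = (45388 + 59840*I*√55)/(-27646) = (45388 + 59840*I*√55)*(-1/27646) = -22694/13823 - 29920*I*√55/13823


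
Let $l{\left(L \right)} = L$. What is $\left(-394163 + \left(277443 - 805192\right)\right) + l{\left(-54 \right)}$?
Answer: $-921966$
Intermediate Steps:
$\left(-394163 + \left(277443 - 805192\right)\right) + l{\left(-54 \right)} = \left(-394163 + \left(277443 - 805192\right)\right) - 54 = \left(-394163 - 527749\right) - 54 = -921912 - 54 = -921966$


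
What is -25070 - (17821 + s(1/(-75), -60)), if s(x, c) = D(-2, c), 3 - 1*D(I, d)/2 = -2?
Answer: -42901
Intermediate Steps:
D(I, d) = 10 (D(I, d) = 6 - 2*(-2) = 6 + 4 = 10)
s(x, c) = 10
-25070 - (17821 + s(1/(-75), -60)) = -25070 - (17821 + 10) = -25070 - 1*17831 = -25070 - 17831 = -42901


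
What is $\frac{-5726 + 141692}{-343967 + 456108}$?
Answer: $\frac{135966}{112141} \approx 1.2125$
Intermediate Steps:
$\frac{-5726 + 141692}{-343967 + 456108} = \frac{135966}{112141}$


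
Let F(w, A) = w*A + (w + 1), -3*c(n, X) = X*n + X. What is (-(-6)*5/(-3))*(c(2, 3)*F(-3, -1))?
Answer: 30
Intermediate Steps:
c(n, X) = -X/3 - X*n/3 (c(n, X) = -(X*n + X)/3 = -(X + X*n)/3 = -X/3 - X*n/3)
F(w, A) = 1 + w + A*w (F(w, A) = A*w + (1 + w) = 1 + w + A*w)
(-(-6)*5/(-3))*(c(2, 3)*F(-3, -1)) = (-(-6)*5/(-3))*((-⅓*3*(1 + 2))*(1 - 3 - 1*(-3))) = (-(-6)*5*(-⅓))*((-⅓*3*3)*(1 - 3 + 3)) = (-(-6)*(-5)/3)*(-3*1) = -2*5*(-3) = -10*(-3) = 30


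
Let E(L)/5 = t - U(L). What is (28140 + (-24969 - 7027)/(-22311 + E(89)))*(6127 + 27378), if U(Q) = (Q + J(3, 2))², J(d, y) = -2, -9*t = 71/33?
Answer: 16845579402606960/17866687 ≈ 9.4285e+8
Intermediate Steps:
t = -71/297 (t = -71/(9*33) = -⅑*71/33 = -71/297 ≈ -0.23906)
U(Q) = (-2 + Q)² (U(Q) = (Q - 2)² = (-2 + Q)²)
E(L) = -355/297 - 5*(-2 + L)² (E(L) = 5*(-71/297 - (-2 + L)²) = -355/297 - 5*(-2 + L)²)
(28140 + (-24969 - 7027)/(-22311 + E(89)))*(6127 + 27378) = (28140 + (-24969 - 7027)/(-22311 + (-355/297 - 5*(-2 + 89)²)))*(6127 + 27378) = (28140 - 31996/(-22311 + (-355/297 - 5*87²)))*33505 = (28140 - 31996/(-22311 + (-355/297 - 5*7569)))*33505 = (28140 - 31996/(-22311 + (-355/297 - 37845)))*33505 = (28140 - 31996/(-22311 - 11240320/297))*33505 = (28140 - 31996/(-17866687/297))*33505 = (28140 - 31996*(-297/17866687))*33505 = (28140 + 9502812/17866687)*33505 = (502778074992/17866687)*33505 = 16845579402606960/17866687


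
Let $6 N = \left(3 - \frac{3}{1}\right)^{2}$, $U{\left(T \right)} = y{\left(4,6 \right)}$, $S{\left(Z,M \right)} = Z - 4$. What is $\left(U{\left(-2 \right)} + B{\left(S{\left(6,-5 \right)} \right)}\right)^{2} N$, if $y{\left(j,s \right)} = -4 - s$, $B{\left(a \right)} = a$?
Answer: $0$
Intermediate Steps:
$S{\left(Z,M \right)} = -4 + Z$
$U{\left(T \right)} = -10$ ($U{\left(T \right)} = -4 - 6 = -10$)
$N = 0$ ($N = \frac{\left(3 - \frac{3}{1}\right)^{2}}{6} = \frac{\left(3 - 3\right)^{2}}{6} = \frac{0^{2}}{6} = \frac{1}{6} \cdot 0 = 0$)
$\left(U{\left(-2 \right)} + B{\left(S{\left(6,-5 \right)} \right)}\right)^{2} N = \left(-10 + \left(-4 + 6\right)\right)^{2} \cdot 0 = \left(-10 + 2\right)^{2} \cdot 0 = \left(-8\right)^{2} \cdot 0 = 64 \cdot 0 = 0$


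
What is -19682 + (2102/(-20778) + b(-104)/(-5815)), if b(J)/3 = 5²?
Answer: -237807312722/12082407 ≈ -19682.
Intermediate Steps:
b(J) = 75 (b(J) = 3*5² = 3*25 = 75)
-19682 + (2102/(-20778) + b(-104)/(-5815)) = -19682 + (2102/(-20778) + 75/(-5815)) = -19682 + (2102*(-1/20778) + 75*(-1/5815)) = -19682 + (-1051/10389 - 15/1163) = -19682 - 1378148/12082407 = -237807312722/12082407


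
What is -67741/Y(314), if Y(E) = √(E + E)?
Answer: -67741*√157/314 ≈ -2703.2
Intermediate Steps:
Y(E) = √2*√E (Y(E) = √(2*E) = √2*√E)
-67741/Y(314) = -67741*√157/314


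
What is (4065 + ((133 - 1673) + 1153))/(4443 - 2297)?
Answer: 1839/1073 ≈ 1.7139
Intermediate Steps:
(4065 + ((133 - 1673) + 1153))/(4443 - 2297) = (4065 + (-1540 + 1153))/2146 = (4065 - 387)*(1/2146) = 3678*(1/2146) = 1839/1073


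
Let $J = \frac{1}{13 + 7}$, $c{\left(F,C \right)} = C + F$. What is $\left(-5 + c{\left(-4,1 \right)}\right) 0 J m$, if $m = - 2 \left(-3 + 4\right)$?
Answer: $0$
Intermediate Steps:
$J = \frac{1}{20} \approx 0.05$
$m = -2$ ($m = \left(-2\right) 1 = -2$)
$\left(-5 + c{\left(-4,1 \right)}\right) 0 J m = \left(-5 + \left(1 - 4\right)\right) 0 \cdot \frac{1}{20} \left(-2\right) = \left(-5 - 3\right) 0 \cdot \frac{1}{20} \left(-2\right) = \left(-8\right) 0 \cdot \frac{1}{20} \left(-2\right) = 0 \cdot \frac{1}{20} \left(-2\right) = 0 \left(-2\right) = 0$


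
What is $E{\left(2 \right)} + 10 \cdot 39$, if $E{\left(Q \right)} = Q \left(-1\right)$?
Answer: $388$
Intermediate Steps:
$E{\left(Q \right)} = - Q$
$E{\left(2 \right)} + 10 \cdot 39 = \left(-1\right) 2 + 10 \cdot 39 = -2 + 390 = 388$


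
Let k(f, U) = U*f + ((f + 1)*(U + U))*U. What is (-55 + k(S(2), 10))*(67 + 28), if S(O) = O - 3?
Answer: -6175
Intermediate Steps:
S(O) = -3 + O
k(f, U) = U*f + 2*U²*(1 + f) (k(f, U) = U*f + ((1 + f)*(2*U))*U = U*f + (2*U*(1 + f))*U = U*f + 2*U²*(1 + f))
(-55 + k(S(2), 10))*(67 + 28) = (-55 + 10*((-3 + 2) + 2*10 + 2*10*(-3 + 2)))*(67 + 28) = (-55 + 10*(-1 + 20 + 2*10*(-1)))*95 = (-55 + 10*(-1 + 20 - 20))*95 = (-55 + 10*(-1))*95 = (-55 - 10)*95 = -65*95 = -6175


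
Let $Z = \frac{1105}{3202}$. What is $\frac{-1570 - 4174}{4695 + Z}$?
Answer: $- \frac{18392288}{15034495} \approx -1.2233$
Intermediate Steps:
$Z = \frac{1105}{3202}$ ($Z = 1105 \cdot \frac{1}{3202} = \frac{1105}{3202} \approx 0.3451$)
$\frac{-1570 - 4174}{4695 + Z} = \frac{-1570 - 4174}{4695 + \frac{1105}{3202}} = - \frac{5744}{\frac{15034495}{3202}} = \left(-5744\right) \frac{3202}{15034495} = - \frac{18392288}{15034495}$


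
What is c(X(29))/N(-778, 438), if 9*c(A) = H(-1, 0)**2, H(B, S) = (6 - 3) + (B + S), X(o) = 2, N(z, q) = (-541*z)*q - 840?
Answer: 1/414793089 ≈ 2.4108e-9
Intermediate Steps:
N(z, q) = -840 - 541*q*z (N(z, q) = -541*q*z - 840 = -840 - 541*q*z)
H(B, S) = 3 + B + S (H(B, S) = 3 + (B + S) = 3 + B + S)
c(A) = 4/9 (c(A) = (3 - 1 + 0)**2/9 = (1/9)*2**2 = (1/9)*4 = 4/9)
c(X(29))/N(-778, 438) = 4/(9*(-840 - 541*438*(-778))) = 4/(9*(-840 + 184353324)) = (4/9)/184352484 = (4/9)*(1/184352484) = 1/414793089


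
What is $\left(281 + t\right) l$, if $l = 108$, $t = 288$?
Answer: $61452$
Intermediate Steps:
$\left(281 + t\right) l = \left(281 + 288\right) 108 = 569 \cdot 108 = 61452$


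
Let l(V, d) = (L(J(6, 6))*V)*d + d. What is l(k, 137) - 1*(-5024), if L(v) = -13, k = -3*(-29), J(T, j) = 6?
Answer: -149786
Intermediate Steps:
k = 87
l(V, d) = d - 13*V*d (l(V, d) = (-13*V)*d + d = -13*V*d + d = d - 13*V*d)
l(k, 137) - 1*(-5024) = 137*(1 - 13*87) - 1*(-5024) = 137*(1 - 1131) + 5024 = 137*(-1130) + 5024 = -154810 + 5024 = -149786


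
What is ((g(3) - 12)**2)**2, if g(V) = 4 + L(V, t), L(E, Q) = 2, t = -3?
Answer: 1296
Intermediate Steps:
g(V) = 6 (g(V) = 4 + 2 = 6)
((g(3) - 12)**2)**2 = ((6 - 12)**2)**2 = ((-6)**2)**2 = 36**2 = 1296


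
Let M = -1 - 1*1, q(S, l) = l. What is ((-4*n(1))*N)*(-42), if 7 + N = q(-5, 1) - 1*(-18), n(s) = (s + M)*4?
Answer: -8064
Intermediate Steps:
M = -2 (M = -1 - 1 = -2)
n(s) = -8 + 4*s (n(s) = (s - 2)*4 = (-2 + s)*4 = -8 + 4*s)
N = 12 (N = -7 + (1 - 1*(-18)) = -7 + (1 + 18) = -7 + 19 = 12)
((-4*n(1))*N)*(-42) = (-4*(-8 + 4*1)*12)*(-42) = (-4*(-8 + 4)*12)*(-42) = (-4*(-4)*12)*(-42) = (16*12)*(-42) = 192*(-42) = -8064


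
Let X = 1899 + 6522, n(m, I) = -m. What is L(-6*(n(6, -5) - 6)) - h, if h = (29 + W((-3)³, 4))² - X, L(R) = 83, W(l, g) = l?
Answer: 8500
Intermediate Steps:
X = 8421
h = -8417 (h = (29 + (-3)³)² - 1*8421 = (29 - 27)² - 8421 = 2² - 8421 = 4 - 8421 = -8417)
L(-6*(n(6, -5) - 6)) - h = 83 - 1*(-8417) = 83 + 8417 = 8500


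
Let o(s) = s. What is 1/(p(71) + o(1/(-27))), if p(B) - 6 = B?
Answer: 27/2078 ≈ 0.012993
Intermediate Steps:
p(B) = 6 + B
1/(p(71) + o(1/(-27))) = 1/((6 + 71) + 1/(-27)) = 1/(77 - 1/27) = 1/(2078/27) = 27/2078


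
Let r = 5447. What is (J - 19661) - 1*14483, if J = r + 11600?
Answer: -17097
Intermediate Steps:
J = 17047 (J = 5447 + 11600 = 17047)
(J - 19661) - 1*14483 = (17047 - 19661) - 1*14483 = -2614 - 14483 = -17097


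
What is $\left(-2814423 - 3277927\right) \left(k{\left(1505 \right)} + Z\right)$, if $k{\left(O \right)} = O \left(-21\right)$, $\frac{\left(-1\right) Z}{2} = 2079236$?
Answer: $25527415610950$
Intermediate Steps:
$Z = -4158472$ ($Z = \left(-2\right) 2079236 = -4158472$)
$k{\left(O \right)} = - 21 O$
$\left(-2814423 - 3277927\right) \left(k{\left(1505 \right)} + Z\right) = \left(-2814423 - 3277927\right) \left(\left(-21\right) 1505 - 4158472\right) = - 6092350 \left(-31605 - 4158472\right) = \left(-6092350\right) \left(-4190077\right) = 25527415610950$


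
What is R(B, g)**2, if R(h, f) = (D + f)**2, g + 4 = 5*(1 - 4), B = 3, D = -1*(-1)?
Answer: 104976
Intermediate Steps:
D = 1
g = -19 (g = -4 + 5*(1 - 4) = -4 + 5*(-3) = -4 - 15 = -19)
R(h, f) = (1 + f)**2
R(B, g)**2 = ((1 - 19)**2)**2 = ((-18)**2)**2 = 324**2 = 104976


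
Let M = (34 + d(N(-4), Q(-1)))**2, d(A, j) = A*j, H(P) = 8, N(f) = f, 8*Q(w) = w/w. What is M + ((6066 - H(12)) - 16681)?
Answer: -38003/4 ≈ -9500.8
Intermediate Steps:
Q(w) = 1/8 (Q(w) = (w/w)/8 = (1/8)*1 = 1/8)
M = 4489/4 (M = (34 - 4*1/8)**2 = (34 - 1/2)**2 = (67/2)**2 = 4489/4 ≈ 1122.3)
M + ((6066 - H(12)) - 16681) = 4489/4 + ((6066 - 1*8) - 16681) = 4489/4 + ((6066 - 8) - 16681) = 4489/4 + (6058 - 16681) = 4489/4 - 10623 = -38003/4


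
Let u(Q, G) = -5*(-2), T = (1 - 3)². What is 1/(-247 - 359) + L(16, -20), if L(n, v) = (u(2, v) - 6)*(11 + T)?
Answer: 36359/606 ≈ 59.998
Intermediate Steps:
T = 4 (T = (-2)² = 4)
u(Q, G) = 10 (u(Q, G) = -1*(-10) = 10)
L(n, v) = 60 (L(n, v) = (10 - 6)*(11 + 4) = 4*15 = 60)
1/(-247 - 359) + L(16, -20) = 1/(-247 - 359) + 60 = 1/(-606) + 60 = -1/606 + 60 = 36359/606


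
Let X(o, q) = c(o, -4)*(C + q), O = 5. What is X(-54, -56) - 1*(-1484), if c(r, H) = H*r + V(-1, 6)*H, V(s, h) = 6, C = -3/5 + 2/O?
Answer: -46532/5 ≈ -9306.4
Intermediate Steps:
C = -1/5 (C = -3/5 + 2/5 = -1/5 ≈ -0.20000)
c(r, H) = 6*H + H*r (c(r, H) = H*r + 6*H = 6*H + H*r)
X(o, q) = (-24 - 4*o)*(-1/5 + q) (X(o, q) = (-4*(6 + o))*(-1/5 + q) = (-24 - 4*o)*(-1/5 + q))
X(-54, -56) - 1*(-1484) = -4*(-1 + 5*(-56))*(6 - 54)/5 - 1*(-1484) = -4/5*(-1 - 280)*(-48) + 1484 = -4/5*(-281)*(-48) + 1484 = -53952/5 + 1484 = -46532/5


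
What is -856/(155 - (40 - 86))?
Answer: -856/201 ≈ -4.2587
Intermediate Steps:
-856/(155 - (40 - 86)) = -856/(155 - 1*(-46)) = -856/(155 + 46) = -856/201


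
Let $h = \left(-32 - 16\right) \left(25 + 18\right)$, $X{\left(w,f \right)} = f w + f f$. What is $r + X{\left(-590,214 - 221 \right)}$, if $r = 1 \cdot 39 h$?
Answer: $-76317$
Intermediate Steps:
$X{\left(w,f \right)} = f^{2} + f w$ ($X{\left(w,f \right)} = f w + f^{2} = f^{2} + f w$)
$h = -2064$ ($h = \left(-48\right) 43 = -2064$)
$r = -80496$ ($r = 1 \cdot 39 \left(-2064\right) = 39 \left(-2064\right) = -80496$)
$r + X{\left(-590,214 - 221 \right)} = -80496 + \left(214 - 221\right) \left(\left(214 - 221\right) - 590\right) = -80496 - 7 \left(-7 - 590\right) = -80496 - -4179 = -80496 + 4179 = -76317$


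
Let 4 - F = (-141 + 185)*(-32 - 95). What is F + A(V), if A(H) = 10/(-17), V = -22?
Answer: 95054/17 ≈ 5591.4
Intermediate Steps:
A(H) = -10/17 (A(H) = 10*(-1/17) = -10/17)
F = 5592 (F = 4 - (-141 + 185)*(-32 - 95) = 4 - 44*(-127) = 4 - 1*(-5588) = 4 + 5588 = 5592)
F + A(V) = 5592 - 10/17 = 95054/17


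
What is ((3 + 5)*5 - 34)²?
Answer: 36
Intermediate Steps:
((3 + 5)*5 - 34)² = (8*5 - 34)² = (40 - 34)² = 6² = 36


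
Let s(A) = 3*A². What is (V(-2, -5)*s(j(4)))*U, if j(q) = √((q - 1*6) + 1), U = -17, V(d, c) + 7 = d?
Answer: -459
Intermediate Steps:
V(d, c) = -7 + d
j(q) = √(-5 + q) (j(q) = √((q - 6) + 1) = √((-6 + q) + 1) = √(-5 + q))
(V(-2, -5)*s(j(4)))*U = ((-7 - 2)*(3*(√(-5 + 4))²))*(-17) = -27*(√(-1))²*(-17) = -27*I²*(-17) = -27*(-1)*(-17) = -9*(-3)*(-17) = 27*(-17) = -459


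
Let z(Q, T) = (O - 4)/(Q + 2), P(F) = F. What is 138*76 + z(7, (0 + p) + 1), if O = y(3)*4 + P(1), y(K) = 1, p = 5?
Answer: 94393/9 ≈ 10488.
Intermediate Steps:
O = 5 (O = 1*4 + 1 = 4 + 1 = 5)
z(Q, T) = 1/(2 + Q) (z(Q, T) = (5 - 4)/(Q + 2) = 1/(2 + Q))
138*76 + z(7, (0 + p) + 1) = 138*76 + 1/(2 + 7) = 10488 + 1/9 = 10488 + ⅑ = 94393/9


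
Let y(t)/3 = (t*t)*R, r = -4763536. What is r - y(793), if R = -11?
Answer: 15988481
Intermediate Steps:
y(t) = -33*t**2 (y(t) = 3*((t*t)*(-11)) = 3*(t**2*(-11)) = 3*(-11*t**2) = -33*t**2)
r - y(793) = -4763536 - (-33)*793**2 = -4763536 - (-33)*628849 = -4763536 - 1*(-20752017) = -4763536 + 20752017 = 15988481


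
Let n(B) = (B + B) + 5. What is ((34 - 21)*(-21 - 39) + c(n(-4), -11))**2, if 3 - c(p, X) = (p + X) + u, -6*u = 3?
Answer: 2325625/4 ≈ 5.8141e+5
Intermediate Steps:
u = -1/2 (u = -1/6*3 = -1/2 ≈ -0.50000)
n(B) = 5 + 2*B (n(B) = 2*B + 5 = 5 + 2*B)
c(p, X) = 7/2 - X - p (c(p, X) = 3 - ((p + X) - 1/2) = 3 - ((X + p) - 1/2) = 3 - (-1/2 + X + p) = 3 + (1/2 - X - p) = 7/2 - X - p)
((34 - 21)*(-21 - 39) + c(n(-4), -11))**2 = ((34 - 21)*(-21 - 39) + (7/2 - 1*(-11) - (5 + 2*(-4))))**2 = (13*(-60) + (7/2 + 11 - (5 - 8)))**2 = (-780 + (7/2 + 11 - 1*(-3)))**2 = (-780 + (7/2 + 11 + 3))**2 = (-780 + 35/2)**2 = (-1525/2)**2 = 2325625/4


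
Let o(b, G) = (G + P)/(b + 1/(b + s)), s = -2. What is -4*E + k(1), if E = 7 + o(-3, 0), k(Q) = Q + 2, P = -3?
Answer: -115/4 ≈ -28.750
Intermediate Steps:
o(b, G) = (-3 + G)/(b + 1/(-2 + b)) (o(b, G) = (G - 3)/(b + 1/(b - 2)) = (-3 + G)/(b + 1/(-2 + b)))
k(Q) = 2 + Q
E = 127/16 (E = 7 + (6 - 3*(-3) - 2*0 + 0*(-3))/(1 + (-3)² - 2*(-3)) = 7 + (6 + 9 + 0 + 0)/(1 + 9 + 6) = 7 + 15/16 = 127/16 ≈ 7.9375)
-4*E + k(1) = -4*127/16 + (2 + 1) = -127/4 + 3 = -115/4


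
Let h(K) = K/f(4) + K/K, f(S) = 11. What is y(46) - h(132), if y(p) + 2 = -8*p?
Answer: -383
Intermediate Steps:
y(p) = -2 - 8*p
h(K) = 1 + K/11 (h(K) = K/11 + K/K = K*(1/11) + 1 = K/11 + 1 = 1 + K/11)
y(46) - h(132) = (-2 - 8*46) - (1 + (1/11)*132) = (-2 - 368) - (1 + 12) = -370 - 1*13 = -370 - 13 = -383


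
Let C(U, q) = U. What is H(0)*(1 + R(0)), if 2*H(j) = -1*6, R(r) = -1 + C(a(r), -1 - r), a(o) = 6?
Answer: -18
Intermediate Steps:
R(r) = 5 (R(r) = -1 + 6 = 5)
H(j) = -3 (H(j) = (-1*6)/2 = (½)*(-6) = -3)
H(0)*(1 + R(0)) = -3*(1 + 5) = -3*6 = -18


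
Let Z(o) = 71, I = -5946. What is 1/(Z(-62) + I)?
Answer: -1/5875 ≈ -0.00017021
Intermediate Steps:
1/(Z(-62) + I) = 1/(71 - 5946) = 1/(-5875) = -1/5875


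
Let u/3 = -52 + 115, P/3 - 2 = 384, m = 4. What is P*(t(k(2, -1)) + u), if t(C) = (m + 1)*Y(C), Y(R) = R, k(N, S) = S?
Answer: 213072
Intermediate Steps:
P = 1158 (P = 6 + 3*384 = 6 + 1152 = 1158)
t(C) = 5*C (t(C) = (4 + 1)*C = 5*C)
u = 189 (u = 3*(-52 + 115) = 3*63 = 189)
P*(t(k(2, -1)) + u) = 1158*(5*(-1) + 189) = 1158*(-5 + 189) = 1158*184 = 213072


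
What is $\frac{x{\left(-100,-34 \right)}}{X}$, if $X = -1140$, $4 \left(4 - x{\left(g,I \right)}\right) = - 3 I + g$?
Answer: $- \frac{7}{2280} \approx -0.0030702$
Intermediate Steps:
$x{\left(g,I \right)} = 4 - \frac{g}{4} + \frac{3 I}{4}$ ($x{\left(g,I \right)} = 4 - \frac{- 3 I + g}{4} = 4 - \frac{g - 3 I}{4} = 4 + \left(- \frac{g}{4} + \frac{3 I}{4}\right) = 4 - \frac{g}{4} + \frac{3 I}{4}$)
$\frac{x{\left(-100,-34 \right)}}{X} = \frac{4 - -25 + \frac{3}{4} \left(-34\right)}{-1140} = \left(4 + 25 - \frac{51}{2}\right) \left(- \frac{1}{1140}\right) = \frac{7}{2} \left(- \frac{1}{1140}\right) = - \frac{7}{2280}$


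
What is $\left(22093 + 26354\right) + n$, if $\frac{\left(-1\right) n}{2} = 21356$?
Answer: $5735$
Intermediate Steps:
$n = -42712$ ($n = \left(-2\right) 21356 = -42712$)
$\left(22093 + 26354\right) + n = \left(22093 + 26354\right) - 42712 = 48447 - 42712 = 5735$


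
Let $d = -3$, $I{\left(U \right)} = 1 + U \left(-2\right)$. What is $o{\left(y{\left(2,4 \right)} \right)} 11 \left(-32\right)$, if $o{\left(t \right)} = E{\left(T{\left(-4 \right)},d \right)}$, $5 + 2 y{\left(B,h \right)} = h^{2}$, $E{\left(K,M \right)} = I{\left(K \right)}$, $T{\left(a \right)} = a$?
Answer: $-3168$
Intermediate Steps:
$I{\left(U \right)} = 1 - 2 U$
$E{\left(K,M \right)} = 1 - 2 K$
$y{\left(B,h \right)} = - \frac{5}{2} + \frac{h^{2}}{2}$
$o{\left(t \right)} = 9$ ($o{\left(t \right)} = 1 - -8 = 1 + 8 = 9$)
$o{\left(y{\left(2,4 \right)} \right)} 11 \left(-32\right) = 9 \cdot 11 \left(-32\right) = 99 \left(-32\right) = -3168$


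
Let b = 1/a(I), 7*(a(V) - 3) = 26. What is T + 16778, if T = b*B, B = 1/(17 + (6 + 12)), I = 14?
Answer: 3942831/235 ≈ 16778.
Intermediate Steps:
a(V) = 47/7 (a(V) = 3 + (1/7)*26 = 3 + 26/7 = 47/7)
B = 1/35 (B = 1/(17 + 18) = 1/35 ≈ 0.028571)
b = 7/47 (b = 1/(47/7) = 7/47 ≈ 0.14894)
T = 1/235 (T = (7/47)*(1/35) = 1/235 ≈ 0.0042553)
T + 16778 = 1/235 + 16778 = 3942831/235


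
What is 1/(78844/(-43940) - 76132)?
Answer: -10985/836329731 ≈ -1.3135e-5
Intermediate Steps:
1/(78844/(-43940) - 76132) = 1/(78844*(-1/43940) - 76132) = 1/(-19711/10985 - 76132) = 1/(-836329731/10985) = -10985/836329731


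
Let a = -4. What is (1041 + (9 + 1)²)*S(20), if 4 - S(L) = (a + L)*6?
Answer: -104972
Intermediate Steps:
S(L) = 28 - 6*L (S(L) = 4 - (-4 + L)*6 = 4 - (-24 + 6*L) = 4 + (24 - 6*L) = 28 - 6*L)
(1041 + (9 + 1)²)*S(20) = (1041 + (9 + 1)²)*(28 - 6*20) = (1041 + 10²)*(28 - 120) = (1041 + 100)*(-92) = 1141*(-92) = -104972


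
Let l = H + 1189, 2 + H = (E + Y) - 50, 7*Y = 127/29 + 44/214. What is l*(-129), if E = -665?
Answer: -1324383531/21721 ≈ -60973.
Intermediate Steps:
Y = 14227/21721 (Y = (127/29 + 44/214)/7 = (127*(1/29) + 44*(1/214))/7 = (127/29 + 22/107)/7 = (1/7)*(14227/3103) = 14227/21721 ≈ 0.65499)
H = -15559730/21721 (H = -2 + ((-665 + 14227/21721) - 50) = -2 + (-14430238/21721 - 50) = -2 - 15516288/21721 = -15559730/21721 ≈ -716.34)
l = 10266539/21721 (l = -15559730/21721 + 1189 = 10266539/21721 ≈ 472.65)
l*(-129) = (10266539/21721)*(-129) = -1324383531/21721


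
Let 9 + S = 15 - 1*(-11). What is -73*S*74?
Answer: -91834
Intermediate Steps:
S = 17 (S = -9 + (15 - 1*(-11)) = -9 + (15 + 11) = -9 + 26 = 17)
-73*S*74 = -73*17*74 = -1241*74 = -91834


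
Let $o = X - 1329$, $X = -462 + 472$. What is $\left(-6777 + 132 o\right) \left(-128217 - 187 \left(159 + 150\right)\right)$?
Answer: $33644610000$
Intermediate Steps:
$X = 10$
$o = -1319$ ($o = 10 - 1329 = -1319$)
$\left(-6777 + 132 o\right) \left(-128217 - 187 \left(159 + 150\right)\right) = \left(-6777 + 132 \left(-1319\right)\right) \left(-128217 - 187 \left(159 + 150\right)\right) = \left(-6777 - 174108\right) \left(-128217 - 57783\right) = - 180885 \left(-128217 - 57783\right) = \left(-180885\right) \left(-186000\right) = 33644610000$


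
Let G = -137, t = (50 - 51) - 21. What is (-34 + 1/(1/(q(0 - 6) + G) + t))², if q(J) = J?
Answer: 11479193881/9903609 ≈ 1159.1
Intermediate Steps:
t = -22 (t = -1 - 21 = -22)
(-34 + 1/(1/(q(0 - 6) + G) + t))² = (-34 + 1/(1/((0 - 6) - 137) - 22))² = (-34 + 1/(1/(-6 - 137) - 22))² = (-34 + 1/(1/(-143) - 22))² = (-34 + 1/(-1/143 - 22))² = (-34 + 1/(-3147/143))² = (-34 - 143/3147)² = (-107141/3147)² = 11479193881/9903609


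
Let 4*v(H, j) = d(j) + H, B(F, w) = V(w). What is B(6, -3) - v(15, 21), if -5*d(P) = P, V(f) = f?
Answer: -57/10 ≈ -5.7000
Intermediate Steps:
d(P) = -P/5
B(F, w) = w
v(H, j) = -j/20 + H/4 (v(H, j) = (-j/5 + H)/4 = (H - j/5)/4 = -j/20 + H/4)
B(6, -3) - v(15, 21) = -3 - (-1/20*21 + (¼)*15) = -3 - (-21/20 + 15/4) = -3 - 1*27/10 = -3 - 27/10 = -57/10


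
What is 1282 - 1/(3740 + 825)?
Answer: 5852329/4565 ≈ 1282.0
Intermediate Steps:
1282 - 1/(3740 + 825) = 1282 - 1/4565 = 5852329/4565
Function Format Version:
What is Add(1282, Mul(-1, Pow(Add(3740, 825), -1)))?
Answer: Rational(5852329, 4565) ≈ 1282.0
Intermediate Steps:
Add(1282, Mul(-1, Pow(Add(3740, 825), -1))) = Add(1282, Mul(-1, Pow(4565, -1))) = Add(1282, Mul(-1, Rational(1, 4565))) = Add(1282, Rational(-1, 4565)) = Rational(5852329, 4565)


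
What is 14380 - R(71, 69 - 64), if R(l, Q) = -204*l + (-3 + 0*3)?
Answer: 28867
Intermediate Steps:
R(l, Q) = -3 - 204*l (R(l, Q) = -204*l + (-3 + 0) = -204*l - 3 = -3 - 204*l)
14380 - R(71, 69 - 64) = 14380 - (-3 - 204*71) = 14380 - (-3 - 14484) = 14380 - 1*(-14487) = 14380 + 14487 = 28867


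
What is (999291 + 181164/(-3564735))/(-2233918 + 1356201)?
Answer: -1187402473907/1042942836665 ≈ -1.1385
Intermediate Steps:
(999291 + 181164/(-3564735))/(-2233918 + 1356201) = (999291 + 181164*(-1/3564735))/(-877717) = (999291 - 60388/1188245)*(-1/877717) = (1187402473907/1188245)*(-1/877717) = -1187402473907/1042942836665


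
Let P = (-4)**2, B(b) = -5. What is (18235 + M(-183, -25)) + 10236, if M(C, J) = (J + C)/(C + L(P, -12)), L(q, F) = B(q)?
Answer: 1338189/47 ≈ 28472.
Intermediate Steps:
P = 16
L(q, F) = -5
M(C, J) = (C + J)/(-5 + C) (M(C, J) = (J + C)/(C - 5) = (C + J)/(-5 + C))
(18235 + M(-183, -25)) + 10236 = (18235 + (-183 - 25)/(-5 - 183)) + 10236 = (18235 - 208/(-188)) + 10236 = (18235 - 1/188*(-208)) + 10236 = (18235 + 52/47) + 10236 = 857097/47 + 10236 = 1338189/47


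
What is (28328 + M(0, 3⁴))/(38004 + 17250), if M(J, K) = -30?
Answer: 14149/27627 ≈ 0.51214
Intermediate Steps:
(28328 + M(0, 3⁴))/(38004 + 17250) = (28328 - 30)/(38004 + 17250) = 28298/55254 = 28298*(1/55254) = 14149/27627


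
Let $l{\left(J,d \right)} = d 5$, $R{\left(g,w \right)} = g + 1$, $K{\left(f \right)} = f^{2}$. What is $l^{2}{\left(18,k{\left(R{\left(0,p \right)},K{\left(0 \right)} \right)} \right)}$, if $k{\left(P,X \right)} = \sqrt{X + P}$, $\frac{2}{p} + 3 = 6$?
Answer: $25$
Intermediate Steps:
$p = \frac{2}{3}$ ($p = \frac{2}{-3 + 6} = \frac{2}{3} \approx 0.66667$)
$R{\left(g,w \right)} = 1 + g$
$k{\left(P,X \right)} = \sqrt{P + X}$
$l{\left(J,d \right)} = 5 d$
$l^{2}{\left(18,k{\left(R{\left(0,p \right)},K{\left(0 \right)} \right)} \right)} = \left(5 \sqrt{\left(1 + 0\right) + 0^{2}}\right)^{2} = \left(5 \sqrt{1 + 0}\right)^{2} = \left(5 \sqrt{1}\right)^{2} = \left(5 \cdot 1\right)^{2} = 5^{2} = 25$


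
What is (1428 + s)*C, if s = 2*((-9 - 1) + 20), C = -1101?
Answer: -1594248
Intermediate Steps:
s = 20 (s = 2*(-10 + 20) = 2*10 = 20)
(1428 + s)*C = (1428 + 20)*(-1101) = 1448*(-1101) = -1594248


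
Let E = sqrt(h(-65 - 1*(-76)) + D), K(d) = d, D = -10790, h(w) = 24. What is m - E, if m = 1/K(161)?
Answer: 1/161 - I*sqrt(10766) ≈ 0.0062112 - 103.76*I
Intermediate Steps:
E = I*sqrt(10766) (E = sqrt(24 - 10790) = sqrt(-10766) = I*sqrt(10766) ≈ 103.76*I)
m = 1/161 ≈ 0.0062112
m - E = 1/161 - I*sqrt(10766)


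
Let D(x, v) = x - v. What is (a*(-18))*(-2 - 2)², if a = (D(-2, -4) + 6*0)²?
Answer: -1152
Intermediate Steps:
a = 4 (a = ((-2 - 1*(-4)) + 6*0)² = ((-2 + 4) + 0)² = (2 + 0)² = 2² = 4)
(a*(-18))*(-2 - 2)² = (4*(-18))*(-2 - 2)² = -72*(-4)² = -72*16 = -1152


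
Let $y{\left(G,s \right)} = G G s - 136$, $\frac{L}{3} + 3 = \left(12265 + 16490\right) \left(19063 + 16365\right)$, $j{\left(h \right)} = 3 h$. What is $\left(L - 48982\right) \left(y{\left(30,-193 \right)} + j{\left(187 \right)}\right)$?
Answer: $-529553945759975$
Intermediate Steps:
$L = 3056196411$ ($L = -9 + 3 \left(12265 + 16490\right) \left(19063 + 16365\right) = -9 + 3 \cdot 28755 \cdot 35428 = -9 + 3 \cdot 1018732140 = -9 + 3056196420 = 3056196411$)
$y{\left(G,s \right)} = -136 + s G^{2}$ ($y{\left(G,s \right)} = G^{2} s - 136 = s G^{2} - 136 = -136 + s G^{2}$)
$\left(L - 48982\right) \left(y{\left(30,-193 \right)} + j{\left(187 \right)}\right) = \left(3056196411 - 48982\right) \left(\left(-136 - 193 \cdot 30^{2}\right) + 3 \cdot 187\right) = 3056147429 \left(\left(-136 - 173700\right) + 561\right) = 3056147429 \left(-173836 + 561\right) = 3056147429 \left(-173275\right) = -529553945759975$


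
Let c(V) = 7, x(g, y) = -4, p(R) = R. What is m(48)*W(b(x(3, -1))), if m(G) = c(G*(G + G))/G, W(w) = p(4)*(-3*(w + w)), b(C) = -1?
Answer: 7/2 ≈ 3.5000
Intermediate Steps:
W(w) = -24*w (W(w) = 4*(-3*(w + w)) = 4*(-6*w) = -24*w)
m(G) = 7/G
m(48)*W(b(x(3, -1))) = (7/48)*(-24*(-1)) = (7*(1/48))*24 = (7/48)*24 = 7/2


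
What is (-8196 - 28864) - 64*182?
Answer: -48708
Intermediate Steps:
(-8196 - 28864) - 64*182 = -37060 - 11648 = -48708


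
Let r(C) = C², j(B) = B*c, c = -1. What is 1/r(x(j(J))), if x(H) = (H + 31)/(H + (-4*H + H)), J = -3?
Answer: 9/289 ≈ 0.031142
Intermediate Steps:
j(B) = -B (j(B) = B*(-1) = -B)
x(H) = -(31 + H)/(2*H) (x(H) = (31 + H)/(H - 3*H) = (31 + H)/((-2*H)) = (31 + H)*(-1/(2*H)) = -(31 + H)/(2*H))
1/r(x(j(J))) = 1/(((-31 - (-1)*(-3))/(2*((-1*(-3)))))²) = 1/(((½)*(-31 - 1*3)/3)²) = 1/(((½)*(⅓)*(-31 - 3))²) = 1/(((½)*(⅓)*(-34))²) = 1/((-17/3)²) = 1/(289/9) = 9/289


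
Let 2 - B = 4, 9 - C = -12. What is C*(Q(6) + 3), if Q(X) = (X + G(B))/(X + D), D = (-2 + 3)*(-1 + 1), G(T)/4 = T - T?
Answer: 84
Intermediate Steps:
C = 21 (C = 9 - 1*(-12) = 9 + 12 = 21)
B = -2 (B = 2 - 1*4 = 2 - 4 = -2)
G(T) = 0 (G(T) = 4*(T - T) = 4*0 = 0)
D = 0 (D = 1*0 = 0)
Q(X) = 1 (Q(X) = (X + 0)/(X + 0) = X/X = 1)
C*(Q(6) + 3) = 21*(1 + 3) = 21*4 = 84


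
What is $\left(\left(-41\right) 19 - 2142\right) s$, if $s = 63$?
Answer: $-184023$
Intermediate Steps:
$\left(\left(-41\right) 19 - 2142\right) s = \left(\left(-41\right) 19 - 2142\right) 63 = \left(-779 - 2142\right) 63 = \left(-2921\right) 63 = -184023$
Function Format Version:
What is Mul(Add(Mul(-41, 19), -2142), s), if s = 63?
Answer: -184023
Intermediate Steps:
Mul(Add(Mul(-41, 19), -2142), s) = Mul(Add(Mul(-41, 19), -2142), 63) = Mul(Add(-779, -2142), 63) = Mul(-2921, 63) = -184023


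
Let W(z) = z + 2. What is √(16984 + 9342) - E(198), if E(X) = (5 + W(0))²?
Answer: -49 + √26326 ≈ 113.25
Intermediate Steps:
W(z) = 2 + z
E(X) = 49 (E(X) = (5 + (2 + 0))² = (5 + 2)² = 7² = 49)
√(16984 + 9342) - E(198) = √(16984 + 9342) - 1*49 = √26326 - 49 = -49 + √26326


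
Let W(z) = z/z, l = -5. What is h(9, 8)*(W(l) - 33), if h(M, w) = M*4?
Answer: -1152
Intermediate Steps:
h(M, w) = 4*M
W(z) = 1
h(9, 8)*(W(l) - 33) = (4*9)*(1 - 33) = 36*(-32) = -1152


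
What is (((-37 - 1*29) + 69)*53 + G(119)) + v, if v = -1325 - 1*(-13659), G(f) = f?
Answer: 12612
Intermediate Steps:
v = 12334 (v = -1325 + 13659 = 12334)
(((-37 - 1*29) + 69)*53 + G(119)) + v = (((-37 - 1*29) + 69)*53 + 119) + 12334 = (((-37 - 29) + 69)*53 + 119) + 12334 = ((-66 + 69)*53 + 119) + 12334 = (3*53 + 119) + 12334 = (159 + 119) + 12334 = 278 + 12334 = 12612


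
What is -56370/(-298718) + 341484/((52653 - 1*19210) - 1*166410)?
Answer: -47256033861/19859818153 ≈ -2.3795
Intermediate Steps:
-56370/(-298718) + 341484/((52653 - 1*19210) - 1*166410) = -56370*(-1/298718) + 341484/((52653 - 19210) - 166410) = 28185/149359 + 341484/(33443 - 166410) = 28185/149359 + 341484/(-132967) = 28185/149359 + 341484*(-1/132967) = 28185/149359 - 341484/132967 = -47256033861/19859818153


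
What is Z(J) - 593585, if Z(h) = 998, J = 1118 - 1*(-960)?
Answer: -592587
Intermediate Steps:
J = 2078 (J = 1118 + 960 = 2078)
Z(J) - 593585 = 998 - 593585 = -592587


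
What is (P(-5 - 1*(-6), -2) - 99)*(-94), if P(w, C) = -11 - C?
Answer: 10152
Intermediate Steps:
(P(-5 - 1*(-6), -2) - 99)*(-94) = ((-11 - 1*(-2)) - 99)*(-94) = ((-11 + 2) - 99)*(-94) = (-9 - 99)*(-94) = -108*(-94) = 10152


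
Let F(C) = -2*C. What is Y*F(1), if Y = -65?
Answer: 130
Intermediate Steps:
Y*F(1) = -(-130) = -65*(-2) = 130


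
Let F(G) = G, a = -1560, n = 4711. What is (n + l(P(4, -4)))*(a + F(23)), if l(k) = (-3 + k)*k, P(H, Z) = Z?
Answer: -7283843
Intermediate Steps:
l(k) = k*(-3 + k)
(n + l(P(4, -4)))*(a + F(23)) = (4711 - 4*(-3 - 4))*(-1560 + 23) = (4711 - 4*(-7))*(-1537) = (4711 + 28)*(-1537) = 4739*(-1537) = -7283843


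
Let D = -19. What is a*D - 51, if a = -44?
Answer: 785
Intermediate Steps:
a*D - 51 = -44*(-19) - 51 = 836 - 51 = 785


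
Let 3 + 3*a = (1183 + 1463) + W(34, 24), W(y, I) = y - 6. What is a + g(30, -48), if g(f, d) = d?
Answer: 2527/3 ≈ 842.33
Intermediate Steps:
W(y, I) = -6 + y
a = 2671/3 (a = -1 + ((1183 + 1463) + (-6 + 34))/3 = -1 + (2646 + 28)/3 = -1 + (⅓)*2674 = -1 + 2674/3 = 2671/3 ≈ 890.33)
a + g(30, -48) = 2671/3 - 48 = 2527/3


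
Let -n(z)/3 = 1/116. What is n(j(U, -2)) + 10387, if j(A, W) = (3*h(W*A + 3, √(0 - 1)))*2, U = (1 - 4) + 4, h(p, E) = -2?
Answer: 1204889/116 ≈ 10387.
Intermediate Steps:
U = 1 (U = -3 + 4 = 1)
j(A, W) = -12 (j(A, W) = (3*(-2))*2 = -6*2 = -12)
n(z) = -3/116
n(j(U, -2)) + 10387 = -3/116 + 10387 = 1204889/116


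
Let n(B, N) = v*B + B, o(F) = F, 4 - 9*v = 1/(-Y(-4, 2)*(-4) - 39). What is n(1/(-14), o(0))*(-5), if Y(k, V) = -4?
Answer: 358/693 ≈ 0.51659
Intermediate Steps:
v = 221/495 (v = 4/9 - 1/(9*(-1*(-4)*(-4) - 39)) = 4/9 - 1/(9*(4*(-4) - 39)) = 4/9 - 1/(9*(-16 - 39)) = 4/9 - 1/9/(-55) = 4/9 - 1/9*(-1/55) = 4/9 + 1/495 = 221/495 ≈ 0.44646)
n(B, N) = 716*B/495 (n(B, N) = 221*B/495 + B = 716*B/495)
n(1/(-14), o(0))*(-5) = ((716/495)/(-14))*(-5) = ((716/495)*(-1/14))*(-5) = -358/3465*(-5) = 358/693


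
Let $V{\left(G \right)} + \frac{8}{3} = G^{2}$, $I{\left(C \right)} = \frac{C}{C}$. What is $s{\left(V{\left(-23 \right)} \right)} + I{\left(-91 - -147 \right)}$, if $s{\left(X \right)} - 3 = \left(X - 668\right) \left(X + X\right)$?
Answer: $- \frac{1342114}{9} \approx -1.4912 \cdot 10^{5}$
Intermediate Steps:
$I{\left(C \right)} = 1$
$V{\left(G \right)} = - \frac{8}{3} + G^{2}$
$s{\left(X \right)} = 3 + 2 X \left(-668 + X\right)$ ($s{\left(X \right)} = 3 + \left(X - 668\right) \left(X + X\right) = 3 + \left(-668 + X\right) 2 X = 3 + 2 X \left(-668 + X\right)$)
$s{\left(V{\left(-23 \right)} \right)} + I{\left(-91 - -147 \right)} = \left(3 - 1336 \left(- \frac{8}{3} + \left(-23\right)^{2}\right) + 2 \left(- \frac{8}{3} + \left(-23\right)^{2}\right)^{2}\right) + 1 = \left(3 - 1336 \left(- \frac{8}{3} + 529\right) + 2 \left(- \frac{8}{3} + 529\right)^{2}\right) + 1 = \left(3 - \frac{2109544}{3} + 2 \left(\frac{1579}{3}\right)^{2}\right) + 1 = \left(3 - \frac{2109544}{3} + 2 \cdot \frac{2493241}{9}\right) + 1 = \left(3 - \frac{2109544}{3} + \frac{4986482}{9}\right) + 1 = - \frac{1342123}{9} + 1 = - \frac{1342114}{9}$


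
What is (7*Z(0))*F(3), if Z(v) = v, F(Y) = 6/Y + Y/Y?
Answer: 0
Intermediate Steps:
F(Y) = 1 + 6/Y (F(Y) = 6/Y + 1 = 1 + 6/Y)
(7*Z(0))*F(3) = (7*0)*((6 + 3)/3) = 0*((⅓)*9) = 0*3 = 0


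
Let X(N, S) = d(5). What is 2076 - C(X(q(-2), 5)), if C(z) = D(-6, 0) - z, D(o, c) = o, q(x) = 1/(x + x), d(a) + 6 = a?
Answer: 2081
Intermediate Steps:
d(a) = -6 + a
q(x) = 1/(2*x)
X(N, S) = -1 (X(N, S) = -6 + 5 = -1)
C(z) = -6 - z
2076 - C(X(q(-2), 5)) = 2076 - (-6 - 1*(-1)) = 2076 - (-6 + 1) = 2076 - 1*(-5) = 2076 + 5 = 2081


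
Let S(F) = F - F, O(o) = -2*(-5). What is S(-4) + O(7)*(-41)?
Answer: -410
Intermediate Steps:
O(o) = 10
S(F) = 0
S(-4) + O(7)*(-41) = 0 + 10*(-41) = 0 - 410 = -410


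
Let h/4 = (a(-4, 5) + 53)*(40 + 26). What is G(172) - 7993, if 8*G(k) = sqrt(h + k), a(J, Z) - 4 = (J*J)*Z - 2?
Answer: -7993 + sqrt(8953)/4 ≈ -7969.3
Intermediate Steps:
a(J, Z) = 2 + Z*J**2 (a(J, Z) = 4 + ((J*J)*Z - 2) = 4 + (J**2*Z - 2) = 4 + (Z*J**2 - 2) = 4 + (-2 + Z*J**2) = 2 + Z*J**2)
h = 35640 (h = 4*(((2 + 5*(-4)**2) + 53)*(40 + 26)) = 4*(((2 + 5*16) + 53)*66) = 4*(((2 + 80) + 53)*66) = 4*((82 + 53)*66) = 4*(135*66) = 4*8910 = 35640)
G(k) = sqrt(35640 + k)/8
G(172) - 7993 = sqrt(35640 + 172)/8 - 7993 = sqrt(35812)/8 - 7993 = (2*sqrt(8953))/8 - 7993 = sqrt(8953)/4 - 7993 = -7993 + sqrt(8953)/4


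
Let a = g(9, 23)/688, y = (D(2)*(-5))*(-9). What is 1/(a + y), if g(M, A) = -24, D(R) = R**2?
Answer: 86/15477 ≈ 0.0055566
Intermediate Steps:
y = 180 (y = (2**2*(-5))*(-9) = (4*(-5))*(-9) = -20*(-9) = 180)
a = -3/86 (a = -24/688 = -24*1/688 = -3/86 ≈ -0.034884)
1/(a + y) = 1/(-3/86 + 180) = 1/(15477/86) = 86/15477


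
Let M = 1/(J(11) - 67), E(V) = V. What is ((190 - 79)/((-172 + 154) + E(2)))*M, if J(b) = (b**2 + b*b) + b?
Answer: -37/992 ≈ -0.037298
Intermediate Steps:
J(b) = b + 2*b**2 (J(b) = (b**2 + b**2) + b = 2*b**2 + b = b + 2*b**2)
M = 1/186 (M = 1/(11*(1 + 2*11) - 67) = 1/(11*(1 + 22) - 67) = 1/(11*23 - 67) = 1/(253 - 67) = 1/186 ≈ 0.0053763)
((190 - 79)/((-172 + 154) + E(2)))*M = ((190 - 79)/((-172 + 154) + 2))*(1/186) = (111/(-18 + 2))*(1/186) = (111/(-16))*(1/186) = (111*(-1/16))*(1/186) = -111/16*1/186 = -37/992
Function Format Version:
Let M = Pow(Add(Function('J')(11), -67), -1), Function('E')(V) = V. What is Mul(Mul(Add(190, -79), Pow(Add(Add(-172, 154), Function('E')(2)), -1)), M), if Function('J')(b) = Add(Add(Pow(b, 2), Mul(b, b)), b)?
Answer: Rational(-37, 992) ≈ -0.037298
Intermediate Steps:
Function('J')(b) = Add(b, Mul(2, Pow(b, 2))) (Function('J')(b) = Add(Add(Pow(b, 2), Pow(b, 2)), b) = Add(Mul(2, Pow(b, 2)), b) = Add(b, Mul(2, Pow(b, 2))))
M = Rational(1, 186) (M = Pow(Add(Mul(11, Add(1, Mul(2, 11))), -67), -1) = Pow(Add(Mul(11, Add(1, 22)), -67), -1) = Pow(Add(Mul(11, 23), -67), -1) = Pow(Add(253, -67), -1) = Pow(186, -1) = Rational(1, 186) ≈ 0.0053763)
Mul(Mul(Add(190, -79), Pow(Add(Add(-172, 154), Function('E')(2)), -1)), M) = Mul(Mul(Add(190, -79), Pow(Add(Add(-172, 154), 2), -1)), Rational(1, 186)) = Mul(Mul(111, Pow(Add(-18, 2), -1)), Rational(1, 186)) = Mul(Mul(111, Pow(-16, -1)), Rational(1, 186)) = Mul(Mul(111, Rational(-1, 16)), Rational(1, 186)) = Mul(Rational(-111, 16), Rational(1, 186)) = Rational(-37, 992)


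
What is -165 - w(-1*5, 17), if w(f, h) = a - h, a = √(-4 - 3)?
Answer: -148 - I*√7 ≈ -148.0 - 2.6458*I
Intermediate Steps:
a = I*√7 (a = √(-7) = I*√7 ≈ 2.6458*I)
w(f, h) = -h + I*√7 (w(f, h) = I*√7 - h = -h + I*√7)
-165 - w(-1*5, 17) = -165 - (-1*17 + I*√7) = -165 - (-17 + I*√7) = -165 + (17 - I*√7) = -148 - I*√7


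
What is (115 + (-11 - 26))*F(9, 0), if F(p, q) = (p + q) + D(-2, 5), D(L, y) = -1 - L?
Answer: 780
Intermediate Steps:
F(p, q) = 1 + p + q (F(p, q) = (p + q) + (-1 - 1*(-2)) = (p + q) + (-1 + 2) = (p + q) + 1 = 1 + p + q)
(115 + (-11 - 26))*F(9, 0) = (115 + (-11 - 26))*(1 + 9 + 0) = (115 - 37)*10 = 78*10 = 780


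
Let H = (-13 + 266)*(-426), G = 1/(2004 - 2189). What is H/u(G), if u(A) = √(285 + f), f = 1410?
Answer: -35926*√1695/565 ≈ -2617.9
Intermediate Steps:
G = -1/185 (G = 1/(-185) = -1/185 ≈ -0.0054054)
u(A) = √1695 (u(A) = √(285 + 1410) = √1695)
H = -107778 (H = 253*(-426) = -107778)
H/u(G) = -107778*√1695/1695 = -35926*√1695/565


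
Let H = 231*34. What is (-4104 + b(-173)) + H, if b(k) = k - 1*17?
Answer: 3560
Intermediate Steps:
b(k) = -17 + k (b(k) = k - 17 = -17 + k)
H = 7854
(-4104 + b(-173)) + H = (-4104 + (-17 - 173)) + 7854 = (-4104 - 190) + 7854 = -4294 + 7854 = 3560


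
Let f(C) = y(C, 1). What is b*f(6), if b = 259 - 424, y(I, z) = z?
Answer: -165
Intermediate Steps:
b = -165
f(C) = 1
b*f(6) = -165*1 = -165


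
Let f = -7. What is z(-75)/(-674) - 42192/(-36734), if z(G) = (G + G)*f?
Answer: -2533323/6189679 ≈ -0.40928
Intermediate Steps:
z(G) = -14*G (z(G) = (G + G)*(-7) = (2*G)*(-7) = -14*G)
z(-75)/(-674) - 42192/(-36734) = -14*(-75)/(-674) - 42192/(-36734) = 1050*(-1/674) - 42192*(-1/36734) = -525/337 + 21096/18367 = -2533323/6189679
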